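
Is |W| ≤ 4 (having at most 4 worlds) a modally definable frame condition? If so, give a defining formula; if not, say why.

No

Any modally definable frame class is closed under disjoint unions.
Any modal formula valid on each of 5 disjoint one-world frames is valid on their disjoint union (validity is preserved under disjoint unions). Each one-world frame has |W|=1≤4, but the union has |W|=5.
So no modal formula (or set of formulas) defines exactly the |W|≤4 frames.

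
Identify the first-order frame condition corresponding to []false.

□⊥ is valid iff no world has any successor (otherwise □⊥ fails at any world with one).

emptiness of R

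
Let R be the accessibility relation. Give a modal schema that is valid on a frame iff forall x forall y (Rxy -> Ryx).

s → □◇s

A defining formula is s → □◇s (the B axiom).
Suppose s→□◇s is valid. Take Rxy and set V(s)={x}. Then s at x, so □◇s at x, so ◇s at y, so some z with Ryz has s; z=x, i.e. Ryx.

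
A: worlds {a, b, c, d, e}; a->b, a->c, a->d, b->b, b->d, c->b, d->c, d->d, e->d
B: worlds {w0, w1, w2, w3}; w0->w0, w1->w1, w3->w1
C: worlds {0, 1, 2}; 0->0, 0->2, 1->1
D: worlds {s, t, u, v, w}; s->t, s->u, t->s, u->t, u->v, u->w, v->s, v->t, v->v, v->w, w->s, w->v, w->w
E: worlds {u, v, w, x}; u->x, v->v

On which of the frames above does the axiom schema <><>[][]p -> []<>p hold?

A, B, E

Frame correspondent (Sahlqvist): forall x forall y forall z ((x R^2 y & xRz) -> exists w (y R^2 w & zRw)) — i.e. a generalized confluence (Geach) condition.
A: satisfies the condition.
B: satisfies the condition.
C: fails — 0R²0, 0R2 but no w with 0R²w and 2Rw.
D: fails — sR²t, sRt but no w* with tR²w* and tRw*.
E: satisfies the condition.
Valid on: A, B, E.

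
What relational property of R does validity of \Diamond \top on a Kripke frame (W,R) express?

◇⊤ holds at w iff w has a successor, so frame-validity of ◇⊤ is exactly seriality. Equivalently via □q → ◇q:
Suppose □q→◇q is valid. At any x set V(q)=W. Then □q at x, so ◇q at x, so x has a successor.
The converse is a direct semantic check.
Frame condition: \forall x \exists y Rxy.

Seriality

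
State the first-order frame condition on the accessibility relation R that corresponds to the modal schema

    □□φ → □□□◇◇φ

This is a Sahlqvist (Geach-type) schema ◇^0□^2φ → □^3◇^2φ.
Minimal-valuation argument: fix x; take any y with xR^0y and any z with xR^3z. Set V(φ) to the set of worlds R-reachable from y in exactly 2 steps. Then □^2φ holds at y, so the antecedent holds at x; validity forces ◇^2φ at z, giving a w with zR^2w and yR^2w.
First-order correspondent: ∀x ∀z (xR³z → ∃w (xR²w ∧ zR²w)).

∀x ∀z (xR³z → ∃w (xR²w ∧ zR²w))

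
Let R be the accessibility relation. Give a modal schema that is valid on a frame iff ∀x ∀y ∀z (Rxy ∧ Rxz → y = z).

The condition is partial functionality. The CD schema ◇q → □q defines it.
Suppose ◇q→□q is valid. Take Rxy, Rxz and set V(q)={y}. Then ◇q at x, so □q at x, so q at z, i.e. z=y.

◇q → □q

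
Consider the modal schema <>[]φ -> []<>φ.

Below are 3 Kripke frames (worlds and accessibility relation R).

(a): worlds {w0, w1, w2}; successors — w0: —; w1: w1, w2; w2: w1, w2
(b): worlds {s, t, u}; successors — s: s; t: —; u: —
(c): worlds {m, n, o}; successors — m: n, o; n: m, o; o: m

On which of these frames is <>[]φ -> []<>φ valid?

This is the axiom for convergence; its first-order frame correspondent is forall x forall y forall z (Rxy & Rxz -> exists w (Ryw & Rzw)).
(a): satisfies the condition.
(b): satisfies the condition.
(c): fails — Rno and Rnm but o and m have no common successor.
Valid on: (a), (b).

(a), (b)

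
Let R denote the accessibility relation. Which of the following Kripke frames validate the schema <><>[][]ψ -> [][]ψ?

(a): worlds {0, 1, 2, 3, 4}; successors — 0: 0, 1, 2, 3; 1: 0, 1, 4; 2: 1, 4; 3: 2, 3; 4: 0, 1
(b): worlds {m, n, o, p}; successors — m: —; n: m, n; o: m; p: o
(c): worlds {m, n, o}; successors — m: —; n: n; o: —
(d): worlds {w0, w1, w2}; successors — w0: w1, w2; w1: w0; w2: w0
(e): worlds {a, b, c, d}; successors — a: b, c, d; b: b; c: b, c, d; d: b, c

This is the axiom for a generalized confluence (Geach) condition; its first-order frame correspondent is forall x forall y forall z ((x R^2 y & x R^2 z) -> exists w (y R^2 w & z = w)).
(a): fails — 0R²2, 0R²2 but no w with 2R²w and 2=w.
(b): fails — nR²m, nR²m but no w with mR²w and m=w.
(c): satisfies the condition.
(d): satisfies the condition.
(e): fails — aR²b, aR²c but no w with bR²w and c=w.
Valid on: (c), (d).

(c), (d)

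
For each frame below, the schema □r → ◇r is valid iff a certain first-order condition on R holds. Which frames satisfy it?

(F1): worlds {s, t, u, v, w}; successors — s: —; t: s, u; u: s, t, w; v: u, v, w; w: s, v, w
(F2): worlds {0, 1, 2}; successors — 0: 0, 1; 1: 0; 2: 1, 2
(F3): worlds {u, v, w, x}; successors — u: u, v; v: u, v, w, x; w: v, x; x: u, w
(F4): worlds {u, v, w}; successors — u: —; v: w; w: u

This is the axiom for seriality; its first-order frame correspondent is ∀x ∃y Rxy.
(F1): fails — world s has no successor.
(F2): satisfies the condition.
(F3): satisfies the condition.
(F4): fails — world u has no successor.

(F2), (F3)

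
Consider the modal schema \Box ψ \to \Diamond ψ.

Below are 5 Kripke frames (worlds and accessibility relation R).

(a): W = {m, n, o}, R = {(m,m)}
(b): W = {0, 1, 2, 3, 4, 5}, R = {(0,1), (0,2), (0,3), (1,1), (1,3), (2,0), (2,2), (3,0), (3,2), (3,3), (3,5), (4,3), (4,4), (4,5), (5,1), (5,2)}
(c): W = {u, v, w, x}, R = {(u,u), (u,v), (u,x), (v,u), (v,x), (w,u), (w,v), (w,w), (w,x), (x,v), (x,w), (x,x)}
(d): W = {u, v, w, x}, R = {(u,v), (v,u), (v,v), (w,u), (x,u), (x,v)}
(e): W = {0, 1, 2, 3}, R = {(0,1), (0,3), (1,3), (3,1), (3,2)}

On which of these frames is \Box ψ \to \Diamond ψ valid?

(b), (c), (d)

Frame correspondent (Sahlqvist): \forall x \exists y Rxy — i.e. seriality.
(a): fails — world n has no successor.
(b): ✓.
(c): ✓.
(d): ✓.
(e): fails — world 2 has no successor.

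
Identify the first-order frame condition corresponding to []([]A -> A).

shift-reflexivity

Suppose □(□A→A) is valid. Take Rxy and set V(A)={w : Ryw}. Then at y, □A holds; since □(□A→A) at x, □A→A at y, so A at y, i.e. Ryy.
Conversely, on a frame with shift-reflexivity the schema holds at every world under every valuation.
Frame condition: forall x forall y (Rxy -> Ryy).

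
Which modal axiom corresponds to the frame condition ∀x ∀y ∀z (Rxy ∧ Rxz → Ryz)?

A defining formula is ◇p → □◇p (the 5 axiom).
Suppose ◇p→□◇p is valid. Take Rxy, Rxz and set V(p)={y}. Then ◇p at x, so □◇p at x, so ◇p at z, so some w with Rzw has p; w=y, i.e. Rzy. By symmetry of the argument, Ryz.

◇p → □◇p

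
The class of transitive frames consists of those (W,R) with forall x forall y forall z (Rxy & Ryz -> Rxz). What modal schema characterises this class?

□r → □□r

A defining formula is □r → □□r (the 4 axiom).
Suppose □r→□□r is valid. Take Rxy, Ryz and set V(r)={w : Rxw}. Then □r at x, so □□r at x, so □r at y, so r at z, i.e. Rxz.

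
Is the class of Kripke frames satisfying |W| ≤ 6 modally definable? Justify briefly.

No

If a class were modally definable it would be closed under disjoint unions (Goldblatt–Thomason).
Any modal formula valid on each of 7 disjoint one-world frames is valid on their disjoint union (validity is preserved under disjoint unions). Each one-world frame has |W|=1≤6, but the union has |W|=7.
So the class is not modally definable.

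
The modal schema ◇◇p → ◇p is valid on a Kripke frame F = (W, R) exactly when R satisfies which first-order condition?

transitivity

Equivalently (dual form): □p → □□p.
Suppose □p→□□p is valid. Take Rxy, Ryz and set V(p)={w : Rxw}. Then □p at x, so □□p at x, so □p at y, so p at z, i.e. Rxz.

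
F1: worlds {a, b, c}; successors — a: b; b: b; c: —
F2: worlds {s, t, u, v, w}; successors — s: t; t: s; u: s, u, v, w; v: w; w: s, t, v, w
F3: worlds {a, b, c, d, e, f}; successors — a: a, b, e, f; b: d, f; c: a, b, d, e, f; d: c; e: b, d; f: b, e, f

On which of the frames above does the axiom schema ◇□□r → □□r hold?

F1

The schema corresponds to a generalized confluence (Geach) condition: ∀x ∀y ∀z ((xRy ∧ xR²z) → ∃w (yR²w ∧ z = w)).
F1: satisfies the condition.
F2: fails — sRt, sR²s but no w* with tR²w* and s=w*.
F3: fails — aRb, aR²a but no w with bR²w and a=w.
Valid on: F1.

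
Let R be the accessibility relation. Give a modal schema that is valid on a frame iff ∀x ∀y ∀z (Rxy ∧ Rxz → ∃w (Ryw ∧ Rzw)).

The condition is convergence. The .2 schema ◇□s → □◇s defines it.
Suppose ◇□s→□◇s is valid. Take Rxy, Rxz and set V(s)={w : Ryw}. Then □s at y so ◇□s at x, so □◇s at x, so ◇s at z, giving w with Rzw and Ryw.

◇□s → □◇s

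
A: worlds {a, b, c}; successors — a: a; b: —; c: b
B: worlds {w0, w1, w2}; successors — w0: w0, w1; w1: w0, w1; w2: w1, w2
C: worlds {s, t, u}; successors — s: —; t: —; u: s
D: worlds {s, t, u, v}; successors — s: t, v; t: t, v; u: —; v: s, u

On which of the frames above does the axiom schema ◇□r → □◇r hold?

The schema corresponds to convergence: ∀x ∀y ∀z (Rxy ∧ Rxz → ∃w (Ryw ∧ Rzw)).
A: fails — Rcb and Rcb but b and b have no common successor.
B: ✓.
C: fails — Rus and Rus but s and s have no common successor.
D: fails — Rsv and Rst but v and t have no common successor.
Valid on: B.

B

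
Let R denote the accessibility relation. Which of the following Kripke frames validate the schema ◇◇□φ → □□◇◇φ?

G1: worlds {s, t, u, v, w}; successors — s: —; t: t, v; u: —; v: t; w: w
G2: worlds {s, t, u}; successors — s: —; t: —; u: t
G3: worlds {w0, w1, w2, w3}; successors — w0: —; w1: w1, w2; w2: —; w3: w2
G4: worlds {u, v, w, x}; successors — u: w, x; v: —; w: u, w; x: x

G1, G2

This is the axiom for a generalized confluence (Geach) condition; its first-order frame correspondent is ∀x ∀y ∀z ((xR²y ∧ xR²z) → ∃w (yRw ∧ zR²w)).
G1: satisfies the condition.
G2: satisfies the condition.
G3: fails — w1R²w1, w1R²w2 but no w with w1Rw and w2R²w.
G4: fails — uR²w, uR²x but no t with wRt and xR²t.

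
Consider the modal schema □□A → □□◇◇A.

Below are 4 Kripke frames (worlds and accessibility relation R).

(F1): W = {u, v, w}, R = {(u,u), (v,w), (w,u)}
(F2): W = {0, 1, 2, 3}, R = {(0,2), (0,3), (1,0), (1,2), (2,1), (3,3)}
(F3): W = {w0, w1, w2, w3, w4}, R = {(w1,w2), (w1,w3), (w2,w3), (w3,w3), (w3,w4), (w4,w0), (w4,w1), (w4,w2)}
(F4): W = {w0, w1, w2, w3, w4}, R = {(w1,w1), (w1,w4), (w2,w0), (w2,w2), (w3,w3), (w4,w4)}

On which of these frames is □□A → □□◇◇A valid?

The schema corresponds to a generalized confluence (Geach) condition: ∀x ∀z (xR²z → ∃w (xR²w ∧ zR²w)).
(F1): ✓.
(F2): fails — 2R²0 but no w with 2R²w and 0R²w.
(F3): fails — w3R²w0 but no w with w3R²w and w0R²w.
(F4): fails — w2R²w0 but no w with w2R²w and w0R²w.
Valid on: (F1).

(F1)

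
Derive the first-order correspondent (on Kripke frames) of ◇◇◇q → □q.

∀x ∀y ∀z ((xR³y ∧ xRz) → ∃w (y = w ∧ z = w))

This is a Sahlqvist (Geach-type) schema ◇^3□^0q → □^1◇^0q.
Minimal-valuation argument: fix x; take any y with xR^3y and any z with xR^1z. Set V(q) to the set of worlds R-reachable from y in exactly 0 steps. Then □^0q holds at y, so the antecedent holds at x; validity forces ◇^0q at z, giving a w with zR^0w and yR^0w.
First-order correspondent: ∀x ∀y ∀z ((xR³y ∧ xRz) → ∃w (y = w ∧ z = w)).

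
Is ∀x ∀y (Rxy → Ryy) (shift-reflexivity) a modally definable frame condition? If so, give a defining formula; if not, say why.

Yes — defined by □(□r → r)

Yes: it is shift-reflexivity, defined by the T□ schema □(□r → r).
Suppose □(□r→r) is valid. Take Rxy and set V(r)={w : Ryw}. Then at y, □r holds; since □(□r→r) at x, □r→r at y, so r at y, i.e. Ryy.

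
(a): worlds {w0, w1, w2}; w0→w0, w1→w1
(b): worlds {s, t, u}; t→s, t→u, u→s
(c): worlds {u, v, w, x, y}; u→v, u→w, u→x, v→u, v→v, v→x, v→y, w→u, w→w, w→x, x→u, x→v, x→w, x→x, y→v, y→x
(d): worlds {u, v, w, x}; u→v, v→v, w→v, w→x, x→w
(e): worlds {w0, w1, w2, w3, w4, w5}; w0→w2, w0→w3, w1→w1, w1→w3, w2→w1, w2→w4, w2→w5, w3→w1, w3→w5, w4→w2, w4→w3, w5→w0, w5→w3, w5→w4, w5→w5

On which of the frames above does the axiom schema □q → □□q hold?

Frame correspondent (Sahlqvist): ∀x ∀y ∀z (Rxy ∧ Ryz → Rxz) — i.e. transitivity.
(a): holds.
(b): holds.
(c): fails — Ruv and Rvu but not Ruu.
(d): fails — Rxw and Rwx but not Rxx.
(e): fails — Rw2w4 and Rw4w2 but not Rw2w2.

(a), (b)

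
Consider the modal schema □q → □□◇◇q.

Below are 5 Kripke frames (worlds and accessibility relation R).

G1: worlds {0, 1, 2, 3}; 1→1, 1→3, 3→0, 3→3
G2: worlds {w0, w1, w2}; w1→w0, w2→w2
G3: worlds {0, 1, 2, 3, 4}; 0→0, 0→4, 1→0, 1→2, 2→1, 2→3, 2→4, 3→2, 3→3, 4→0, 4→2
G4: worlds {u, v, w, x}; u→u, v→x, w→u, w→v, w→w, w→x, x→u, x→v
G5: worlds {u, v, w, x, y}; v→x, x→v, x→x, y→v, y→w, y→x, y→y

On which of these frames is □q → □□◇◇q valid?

The schema corresponds to a generalized confluence (Geach) condition: ∀x ∀z (xR²z → ∃w (xRw ∧ zR²w)).
G1: fails — 1R²0 but no w with 1Rw and 0R²w.
G2: satisfies the condition.
G3: satisfies the condition.
G4: fails — vR²u but no t with vRt and uR²t.
G5: fails — yR²w but no t with yRt and wR²t.
Valid on: G2, G3.

G2, G3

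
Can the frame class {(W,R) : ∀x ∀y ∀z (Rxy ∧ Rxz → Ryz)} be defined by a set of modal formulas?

Yes, by ◇r → □◇r

This is a Sahlqvist condition; the 5 axiom ◇r → □◇r defines it.
Suppose ◇r→□◇r is valid. Take Rxy, Rxz and set V(r)={y}. Then ◇r at x, so □◇r at x, so ◇r at z, so some w with Rzw has r; w=y, i.e. Rzy. By symmetry of the argument, Ryz.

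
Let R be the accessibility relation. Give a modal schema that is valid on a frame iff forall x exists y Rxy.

□ψ → ◇ψ

The condition is seriality. The D schema □ψ → ◇ψ defines it.
Suppose □ψ→◇ψ is valid. At any x set V(ψ)=W. Then □ψ at x, so ◇ψ at x, so x has a successor.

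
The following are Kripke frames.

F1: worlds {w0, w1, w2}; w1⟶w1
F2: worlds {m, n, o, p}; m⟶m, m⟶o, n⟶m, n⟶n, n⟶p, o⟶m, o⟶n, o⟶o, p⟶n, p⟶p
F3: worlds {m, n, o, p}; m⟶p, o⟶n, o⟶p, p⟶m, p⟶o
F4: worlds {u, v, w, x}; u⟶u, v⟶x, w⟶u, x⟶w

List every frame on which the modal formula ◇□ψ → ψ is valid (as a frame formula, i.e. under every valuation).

F1

Frame correspondent (Sahlqvist): ∀x ∀y (Rxy → Ryx) — i.e. symmetry.
F1: satisfies the condition.
F2: fails — Ron but not Rno.
F3: fails — Ron but not Rno.
F4: fails — Rxw but not Rwx.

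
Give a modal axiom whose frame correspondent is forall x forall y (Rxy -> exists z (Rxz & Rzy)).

This is density; the standard corresponding axiom is C4: □□ψ → □ψ.
Suppose □□ψ→□ψ is valid. Take Rxy and set V(ψ)={w : xR²w}. Then □□ψ at x, so □ψ at x, so ψ at y, i.e. ∃z(Rxz∧Rzy).

□□ψ → □ψ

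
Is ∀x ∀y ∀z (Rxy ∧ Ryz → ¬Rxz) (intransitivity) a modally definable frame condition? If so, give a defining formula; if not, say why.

Not modally definable

Modal frame validity is preserved under surjective bounded morphisms.
The 7-cycle (worlds a,b,c,d,e,f,g with a→b→c→d→e→f→g→a) is intransitive. Mapping every world to a single reflexive point • is a surjective bounded morphism; the reflexive point is not intransitive (R••∧R•• but R••).
So no modal formula (or set of formulas) defines exactly the intransitive frames.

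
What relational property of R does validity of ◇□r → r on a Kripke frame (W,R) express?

symmetry: ∀x ∀y (Rxy → Ryx)

Equivalently (dual form): r → □◇r.
Suppose r→□◇r is valid. Take Rxy and set V(r)={x}. Then r at x, so □◇r at x, so ◇r at y, so some z with Ryz has r; z=x, i.e. Ryx.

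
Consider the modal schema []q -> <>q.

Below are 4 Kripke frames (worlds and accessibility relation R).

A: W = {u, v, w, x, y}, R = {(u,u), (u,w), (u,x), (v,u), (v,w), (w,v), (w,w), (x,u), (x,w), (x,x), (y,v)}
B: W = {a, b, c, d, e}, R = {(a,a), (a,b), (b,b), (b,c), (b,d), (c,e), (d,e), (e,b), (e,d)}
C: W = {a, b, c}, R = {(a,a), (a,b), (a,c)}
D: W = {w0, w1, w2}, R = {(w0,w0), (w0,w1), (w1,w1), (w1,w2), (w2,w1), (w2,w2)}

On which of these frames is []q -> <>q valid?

A, B, D

Frame correspondent (Sahlqvist): forall x exists y Rxy — i.e. seriality.
A: satisfies the condition.
B: satisfies the condition.
C: fails — world b has no successor.
D: satisfies the condition.
Valid on: A, B, D.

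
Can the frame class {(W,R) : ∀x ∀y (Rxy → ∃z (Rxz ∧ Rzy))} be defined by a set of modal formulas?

Definable; □□p → □p defines it

The condition is density. A defining modal formula is □□p → □p.
Suppose □□p→□p is valid. Take Rxy and set V(p)={w : xR²w}. Then □□p at x, so □p at x, so p at y, i.e. ∃z(Rxz∧Rzy).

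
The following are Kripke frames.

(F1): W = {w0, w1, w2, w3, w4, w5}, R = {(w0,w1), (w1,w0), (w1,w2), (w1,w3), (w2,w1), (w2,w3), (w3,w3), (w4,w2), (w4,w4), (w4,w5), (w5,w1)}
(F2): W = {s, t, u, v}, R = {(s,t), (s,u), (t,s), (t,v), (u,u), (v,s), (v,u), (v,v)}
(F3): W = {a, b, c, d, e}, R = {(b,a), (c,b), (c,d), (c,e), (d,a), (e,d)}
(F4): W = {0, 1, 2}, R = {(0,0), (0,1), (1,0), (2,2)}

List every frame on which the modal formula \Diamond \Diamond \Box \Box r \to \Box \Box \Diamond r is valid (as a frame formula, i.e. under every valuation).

(F4)

Frame correspondent (Sahlqvist): \forall x \forall y \forall z ((x R^2 y \wedge x R^2 z) \to \exists w (y R^2 w \wedge zRw)) — i.e. a generalized confluence (Geach) condition.
(F1): fails — w0R²w0, w0R²w0 but no w with w0R²w and w0Rw.
(F2): fails — tR²u, tR²t but no w with uR²w and tRw.
(F3): fails — cR²a, cR²a but no w with aR²w and aRw.
(F4): holds.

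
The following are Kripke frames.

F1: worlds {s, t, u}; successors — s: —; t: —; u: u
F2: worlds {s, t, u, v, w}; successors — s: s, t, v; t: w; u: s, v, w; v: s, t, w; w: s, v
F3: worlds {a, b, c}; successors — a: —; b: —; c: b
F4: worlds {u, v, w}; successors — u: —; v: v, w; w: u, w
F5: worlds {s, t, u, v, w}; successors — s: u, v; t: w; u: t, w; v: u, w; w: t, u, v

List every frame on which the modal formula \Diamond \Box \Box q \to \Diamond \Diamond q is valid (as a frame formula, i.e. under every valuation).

This is the axiom for a generalized confluence (Geach) condition; its first-order frame correspondent is \forall x \forall y (xRy \to \exists w (y R^2 w \wedge x R^2 w)).
F1: holds.
F2: holds.
F3: fails — cRb but no w with bR²w and cR²w.
F4: fails — wRu but no t with uR²t and wR²t.
F5: holds.

F1, F2, F5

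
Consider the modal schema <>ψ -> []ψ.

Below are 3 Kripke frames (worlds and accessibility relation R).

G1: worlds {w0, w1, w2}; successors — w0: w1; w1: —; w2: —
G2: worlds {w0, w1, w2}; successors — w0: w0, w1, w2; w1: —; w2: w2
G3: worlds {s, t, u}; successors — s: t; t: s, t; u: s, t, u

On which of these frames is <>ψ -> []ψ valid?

G1

This is the axiom for partial functionality; its first-order frame correspondent is forall x forall y forall z (Rxy & Rxz -> y = z).
G1: satisfies the condition.
G2: fails — w0 sees both w0 and w1.
G3: fails — t sees both s and t.
Valid on: G1.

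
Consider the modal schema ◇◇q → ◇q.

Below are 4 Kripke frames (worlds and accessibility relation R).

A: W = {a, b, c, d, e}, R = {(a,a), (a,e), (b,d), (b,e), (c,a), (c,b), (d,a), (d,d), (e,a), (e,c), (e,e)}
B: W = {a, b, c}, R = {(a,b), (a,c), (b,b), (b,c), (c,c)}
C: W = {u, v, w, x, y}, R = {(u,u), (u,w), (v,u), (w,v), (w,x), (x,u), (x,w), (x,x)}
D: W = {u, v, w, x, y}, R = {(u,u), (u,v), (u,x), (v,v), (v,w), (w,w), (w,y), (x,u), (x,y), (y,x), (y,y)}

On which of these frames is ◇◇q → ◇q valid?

B

Frame correspondent (Sahlqvist): ∀x ∀y ∀z (Rxy ∧ Ryz → Rxz) — i.e. transitivity.
A: fails — Rae and Rec but not Rac.
B: satisfies the condition.
C: fails — Rxw and Rwv but not Rxv.
D: fails — Ruv and Rvw but not Ruw.
Valid on: B.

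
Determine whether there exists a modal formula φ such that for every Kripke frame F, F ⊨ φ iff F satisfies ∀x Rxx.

Yes, by □p → p

This is a Sahlqvist condition; the T axiom □p → p defines it.
Suppose □p→p is valid. At any x set V(p)={w : Rxw}. Then □p holds at x, so p holds at x, i.e. Rxx.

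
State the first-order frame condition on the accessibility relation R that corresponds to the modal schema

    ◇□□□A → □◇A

This is a Sahlqvist (Geach-type) schema ◇^1□^3A → □^1◇^1A.
First-order correspondent: ∀x ∀y ∀z ((xRy ∧ xRz) → ∃w (yR³w ∧ zRw)).

∀x ∀y ∀z ((xRy ∧ xRz) → ∃w (yR³w ∧ zRw))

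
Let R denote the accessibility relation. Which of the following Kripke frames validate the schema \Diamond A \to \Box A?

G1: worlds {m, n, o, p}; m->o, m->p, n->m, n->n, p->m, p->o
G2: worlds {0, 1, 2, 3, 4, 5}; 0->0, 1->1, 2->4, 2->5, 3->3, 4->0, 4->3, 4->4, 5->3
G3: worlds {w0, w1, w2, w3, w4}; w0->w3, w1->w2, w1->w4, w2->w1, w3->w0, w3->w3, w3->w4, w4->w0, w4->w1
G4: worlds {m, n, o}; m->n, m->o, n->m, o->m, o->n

none

The schema corresponds to partial functionality: \forall x \forall y \forall z (Rxy \wedge Rxz \to y = z).
G1: fails — m sees both o and p.
G2: fails — 2 sees both 4 and 5.
G3: fails — w1 sees both w2 and w4.
G4: fails — m sees both n and o.
Valid on no frame.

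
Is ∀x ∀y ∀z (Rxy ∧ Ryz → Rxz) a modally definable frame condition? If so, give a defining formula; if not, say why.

Yes — defined by □r → □□r

This is a Sahlqvist condition; the 4 axiom □r → □□r defines it.
Suppose □r→□□r is valid. Take Rxy, Ryz and set V(r)={w : Rxw}. Then □r at x, so □□r at x, so □r at y, so r at z, i.e. Rxz.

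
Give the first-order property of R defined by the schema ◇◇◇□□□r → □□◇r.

This is a Sahlqvist (Geach-type) schema ◇^3□^3r → □^2◇^1r.
Minimal-valuation argument: fix x; take any y with xR^3y and any z with xR^2z. Set V(r) to the set of worlds R-reachable from y in exactly 3 steps. Then □^3r holds at y, so the antecedent holds at x; validity forces ◇^1r at z, giving a w with zR^1w and yR^3w.
First-order correspondent: ∀x ∀y ∀z ((xR³y ∧ xR²z) → ∃w (yR³w ∧ zRw)).

∀x ∀y ∀z ((xR³y ∧ xR²z) → ∃w (yR³w ∧ zRw))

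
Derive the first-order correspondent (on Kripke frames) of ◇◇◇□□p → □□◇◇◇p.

This is a Sahlqvist (Geach-type) schema ◇^3□^2p → □^2◇^3p.
First-order correspondent: ∀x ∀y ∀z ((xR³y ∧ xR²z) → ∃w (yR²w ∧ zR³w)).

∀x ∀y ∀z ((xR³y ∧ xR²z) → ∃w (yR²w ∧ zR³w))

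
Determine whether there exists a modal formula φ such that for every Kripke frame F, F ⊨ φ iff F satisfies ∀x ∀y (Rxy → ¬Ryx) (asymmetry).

If a class were modally definable it would be closed under surjective bounded morphisms (Goldblatt–Thomason).
The 5-cycle (worlds a,b,c,d,e with a→b→c→d→e→a) is asymmetric. Mapping every world to a single reflexive point • is a surjective bounded morphism, and the reflexive point is not asymmetric (R•• but asymmetry requires ¬R••).
So no modal formula (or set of formulas) defines exactly the asymmetric frames.

No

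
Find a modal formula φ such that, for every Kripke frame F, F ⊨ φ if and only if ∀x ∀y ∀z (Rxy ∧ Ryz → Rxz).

□r → □□r

A defining formula is □r → □□r (the 4 axiom).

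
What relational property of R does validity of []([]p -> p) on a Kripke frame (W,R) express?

Shift-reflexivity

Suppose □(□p→p) is valid. Take Rxy and set V(p)={w : Ryw}. Then at y, □p holds; since □(□p→p) at x, □p→p at y, so p at y, i.e. Ryy.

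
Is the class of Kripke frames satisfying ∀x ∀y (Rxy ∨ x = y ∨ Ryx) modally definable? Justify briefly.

Not modally definable

If a class were modally definable it would be closed under disjoint unions (Goldblatt–Thomason).
Take 4 disjoint single-world reflexive frames: each is trivially connected, but their disjoint union has 4 worlds with no edge between distinct components, so it is not connected.
Hence connectedness of R is not modally definable.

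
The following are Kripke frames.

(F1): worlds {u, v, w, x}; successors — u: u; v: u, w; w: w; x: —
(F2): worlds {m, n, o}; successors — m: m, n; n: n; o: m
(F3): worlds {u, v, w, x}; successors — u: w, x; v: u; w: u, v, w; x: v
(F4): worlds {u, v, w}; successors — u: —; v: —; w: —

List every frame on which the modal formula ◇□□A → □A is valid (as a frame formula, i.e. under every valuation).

(F4)

Frame correspondent (Sahlqvist): ∀x ∀y ∀z ((xRy ∧ xRz) → ∃w (yR²w ∧ z = w)) — i.e. a generalized confluence (Geach) condition.
(F1): fails — vRu, vRw but no t with uR²t and w=t.
(F2): fails — mRn, mRm but no w with nR²w and m=w.
(F3): fails — uRx, uRw but no t with xR²t and w=t.
(F4): holds.
Valid on: (F4).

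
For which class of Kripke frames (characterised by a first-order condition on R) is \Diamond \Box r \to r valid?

symmetry: \forall x \forall y (Rxy \to Ryx)

Replacing r by ¬r and contraposing gives the equivalent schema r → □◇r.
Suppose r→□◇r is valid. Take Rxy and set V(r)={x}. Then r at x, so □◇r at x, so ◇r at y, so some z with Ryz has r; z=x, i.e. Ryx.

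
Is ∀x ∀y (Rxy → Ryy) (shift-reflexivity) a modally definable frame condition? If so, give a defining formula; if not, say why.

The condition is shift-reflexivity. A defining modal formula is □(□p → p).
Suppose □(□p→p) is valid. Take Rxy and set V(p)={w : Ryw}. Then at y, □p holds; since □(□p→p) at x, □p→p at y, so p at y, i.e. Ryy.

Yes — defined by □(□p → p)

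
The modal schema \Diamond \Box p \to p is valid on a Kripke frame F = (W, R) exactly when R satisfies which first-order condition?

symmetry: \forall x \forall y (Rxy \to Ryx)

This is frame-equivalent to p → □◇p (substitute ¬p for p and contrapose).
Suppose p→□◇p is valid. Take Rxy and set V(p)={x}. Then p at x, so □◇p at x, so ◇p at y, so some z with Ryz has p; z=x, i.e. Ryx.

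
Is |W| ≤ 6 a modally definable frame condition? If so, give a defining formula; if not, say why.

Any modally definable frame class is closed under disjoint unions.
Any modal formula valid on each of 7 disjoint one-world frames is valid on their disjoint union (validity is preserved under disjoint unions). Each one-world frame has |W|=1≤6, but the union has |W|=7.
So the class is not modally definable.

Not modally definable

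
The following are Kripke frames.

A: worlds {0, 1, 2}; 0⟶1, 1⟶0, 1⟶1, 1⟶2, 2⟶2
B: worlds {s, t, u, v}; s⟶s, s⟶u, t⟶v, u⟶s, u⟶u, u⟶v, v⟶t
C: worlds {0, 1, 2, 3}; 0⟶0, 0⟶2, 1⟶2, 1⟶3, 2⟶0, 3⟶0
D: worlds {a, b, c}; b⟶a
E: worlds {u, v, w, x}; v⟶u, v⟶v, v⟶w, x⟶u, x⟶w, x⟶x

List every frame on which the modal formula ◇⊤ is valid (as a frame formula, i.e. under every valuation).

The schema corresponds to seriality: ∀x ∃y Rxy.
A: ✓.
B: ✓.
C: ✓.
D: fails — world a has no successor.
E: fails — world u has no successor.

A, B, C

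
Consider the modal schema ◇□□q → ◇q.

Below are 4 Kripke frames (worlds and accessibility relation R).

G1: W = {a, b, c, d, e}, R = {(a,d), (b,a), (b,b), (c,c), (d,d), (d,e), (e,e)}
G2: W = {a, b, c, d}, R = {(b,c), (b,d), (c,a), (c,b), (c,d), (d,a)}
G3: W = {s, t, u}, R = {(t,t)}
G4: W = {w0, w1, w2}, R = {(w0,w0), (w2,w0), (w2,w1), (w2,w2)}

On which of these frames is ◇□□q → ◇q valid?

G3

This is the axiom for a generalized confluence (Geach) condition; its first-order frame correspondent is ∀x ∀y (xRy → ∃w (yR²w ∧ xRw)).
G1: fails — bRa but no w with aR²w and bRw.
G2: fails — bRd but no w with dR²w and bRw.
G3: satisfies the condition.
G4: fails — w2Rw1 but no w with w1R²w and w2Rw.
Valid on: G3.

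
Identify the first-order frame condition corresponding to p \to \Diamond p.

Equivalently (dual form): □p → p.
Suppose □p→p is valid. At any x set V(p)={w : Rxw}. Then □p holds at x, so p holds at x, i.e. Rxx.

reflexivity: \forall x Rxx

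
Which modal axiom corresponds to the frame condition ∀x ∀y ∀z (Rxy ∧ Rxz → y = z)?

A defining formula is ◇r → □r (the CD axiom).
Suppose ◇r→□r is valid. Take Rxy, Rxz and set V(r)={y}. Then ◇r at x, so □r at x, so r at z, i.e. z=y.

◇r → □r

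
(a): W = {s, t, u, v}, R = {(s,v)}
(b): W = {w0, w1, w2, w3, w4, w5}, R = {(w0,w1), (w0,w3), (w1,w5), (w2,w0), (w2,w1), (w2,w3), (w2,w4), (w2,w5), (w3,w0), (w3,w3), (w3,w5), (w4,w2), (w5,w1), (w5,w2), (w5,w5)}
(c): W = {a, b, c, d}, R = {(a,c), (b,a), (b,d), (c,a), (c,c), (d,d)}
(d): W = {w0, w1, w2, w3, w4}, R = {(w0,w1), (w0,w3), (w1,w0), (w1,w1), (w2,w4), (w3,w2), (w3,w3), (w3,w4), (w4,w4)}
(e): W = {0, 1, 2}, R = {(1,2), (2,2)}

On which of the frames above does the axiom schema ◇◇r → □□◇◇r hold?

(a), (e)

The schema corresponds to a generalized confluence (Geach) condition: ∀x ∀y ∀z ((xR²y ∧ xR²z) → ∃w (y = w ∧ zR²w)).
(a): holds.
(b): fails — w2R²w0, w2R²w1 but no w with w0=w and w1R²w.
(c): fails — bR²c, bR²d but no w with c=w and dR²w.
(d): fails — w0R²w0, w0R²w2 but no w with w0=w and w2R²w.
(e): holds.
Valid on: (a), (e).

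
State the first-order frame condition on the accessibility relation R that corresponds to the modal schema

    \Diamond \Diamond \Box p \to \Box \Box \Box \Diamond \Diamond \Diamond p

\forall x \forall y \forall z ((x R^2 y \wedge x R^3 z) \to \exists w (yRw \wedge z R^3 w))

This is a Sahlqvist (Geach-type) schema ◇^2□^1p → □^3◇^3p.
Minimal-valuation argument: fix x; take any y with xR^2y and any z with xR^3z. Set V(p) to the set of worlds R-reachable from y in exactly 1 step. Then □^1p holds at y, so the antecedent holds at x; validity forces ◇^3p at z, giving a w with zR^3w and yR^1w.
First-order correspondent: \forall x \forall y \forall z ((x R^2 y \wedge x R^3 z) \to \exists w (yRw \wedge z R^3 w)).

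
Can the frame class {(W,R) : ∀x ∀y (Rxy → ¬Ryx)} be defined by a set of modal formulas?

Not definable by any modal formula

Modal frame validity is preserved under surjective bounded morphisms.
The 4-cycle (worlds a,b,c,d with a→b→c→d→a) is asymmetric. Mapping every world to a single reflexive point • is a surjective bounded morphism, and the reflexive point is not asymmetric (R•• but asymmetry requires ¬R••).
Hence asymmetry is not modally definable.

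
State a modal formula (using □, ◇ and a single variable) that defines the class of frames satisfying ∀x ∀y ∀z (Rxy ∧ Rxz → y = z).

◇p → □p

This is partial functionality; the standard corresponding axiom is CD: ◇p → □p.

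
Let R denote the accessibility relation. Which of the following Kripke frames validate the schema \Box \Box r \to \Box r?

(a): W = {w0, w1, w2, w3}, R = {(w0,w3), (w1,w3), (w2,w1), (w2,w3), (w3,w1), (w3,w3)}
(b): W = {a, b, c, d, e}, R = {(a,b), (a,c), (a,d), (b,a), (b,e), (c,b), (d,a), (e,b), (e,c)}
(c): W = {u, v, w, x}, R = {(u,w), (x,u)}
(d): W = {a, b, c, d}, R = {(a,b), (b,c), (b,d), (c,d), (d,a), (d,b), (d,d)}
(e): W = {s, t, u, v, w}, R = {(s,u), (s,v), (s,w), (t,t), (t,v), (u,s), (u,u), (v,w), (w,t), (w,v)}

This is the axiom for density; its first-order frame correspondent is \forall x \forall y (Rxy \to \exists z (Rxz \wedge Rzy)).
(a): ✓.
(b): fails — Rec but no z with Rez and Rzc.
(c): fails — Rxu but no z with Rxz and Rzu.
(d): fails — Rbc but no z with Rbz and Rzc.
(e): fails — Rvw but no z with Rvz and Rzw.

(a)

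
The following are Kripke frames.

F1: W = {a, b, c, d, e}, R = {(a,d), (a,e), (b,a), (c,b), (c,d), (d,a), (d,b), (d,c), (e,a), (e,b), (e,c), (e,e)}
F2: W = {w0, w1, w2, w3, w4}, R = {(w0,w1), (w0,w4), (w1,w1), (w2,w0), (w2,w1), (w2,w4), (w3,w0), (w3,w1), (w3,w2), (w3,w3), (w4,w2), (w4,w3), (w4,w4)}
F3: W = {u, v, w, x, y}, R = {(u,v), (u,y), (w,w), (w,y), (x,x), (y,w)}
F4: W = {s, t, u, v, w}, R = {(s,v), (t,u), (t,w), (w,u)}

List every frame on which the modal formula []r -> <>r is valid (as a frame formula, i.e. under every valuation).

F1, F2

Frame correspondent (Sahlqvist): forall x exists y Rxy — i.e. seriality.
F1: satisfies the condition.
F2: satisfies the condition.
F3: fails — world v has no successor.
F4: fails — world u has no successor.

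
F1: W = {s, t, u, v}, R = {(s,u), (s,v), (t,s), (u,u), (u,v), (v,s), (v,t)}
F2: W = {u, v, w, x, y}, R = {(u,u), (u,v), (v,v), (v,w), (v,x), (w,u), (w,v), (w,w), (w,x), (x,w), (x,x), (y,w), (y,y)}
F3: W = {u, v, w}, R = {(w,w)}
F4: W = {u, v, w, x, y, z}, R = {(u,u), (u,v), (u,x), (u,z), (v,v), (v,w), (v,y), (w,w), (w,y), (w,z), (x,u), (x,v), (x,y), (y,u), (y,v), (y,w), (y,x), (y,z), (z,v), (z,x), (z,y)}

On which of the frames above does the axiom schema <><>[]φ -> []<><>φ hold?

F2, F3, F4

The schema corresponds to a generalized confluence (Geach) condition: forall x forall y forall z ((x R^2 y & xRz) -> exists w (yRw & z R^2 w)).
F1: fails — vR²v, vRt but no w with vRw and tR²w.
F2: satisfies the condition.
F3: satisfies the condition.
F4: satisfies the condition.
Valid on: F2, F3, F4.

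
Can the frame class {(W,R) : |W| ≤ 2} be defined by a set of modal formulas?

No — not modally definable

Any modally definable frame class is closed under disjoint unions.
Any modal formula valid on each of 3 disjoint one-world frames is valid on their disjoint union (validity is preserved under disjoint unions). Each one-world frame has |W|=1≤2, but the union has |W|=3.
Hence having at most 2 worlds is not modally definable.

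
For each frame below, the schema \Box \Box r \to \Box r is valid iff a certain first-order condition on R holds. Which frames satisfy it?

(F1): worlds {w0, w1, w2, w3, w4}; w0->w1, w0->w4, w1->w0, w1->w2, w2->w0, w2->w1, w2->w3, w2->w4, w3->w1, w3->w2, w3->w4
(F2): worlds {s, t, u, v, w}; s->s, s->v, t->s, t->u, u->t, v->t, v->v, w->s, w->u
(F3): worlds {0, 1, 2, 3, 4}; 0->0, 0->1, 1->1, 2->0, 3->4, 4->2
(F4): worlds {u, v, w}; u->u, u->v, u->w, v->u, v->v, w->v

The schema corresponds to density: \forall x \forall y (Rxy \to \exists z (Rxz \wedge Rzy)).
(F1): fails — Rw1w2 but no z with Rw1z and Rzw2.
(F2): fails — Rwu but no z with Rwz and Rzu.
(F3): fails — R34 but no z with R3z and Rz4.
(F4): holds.
Valid on: (F4).

(F4)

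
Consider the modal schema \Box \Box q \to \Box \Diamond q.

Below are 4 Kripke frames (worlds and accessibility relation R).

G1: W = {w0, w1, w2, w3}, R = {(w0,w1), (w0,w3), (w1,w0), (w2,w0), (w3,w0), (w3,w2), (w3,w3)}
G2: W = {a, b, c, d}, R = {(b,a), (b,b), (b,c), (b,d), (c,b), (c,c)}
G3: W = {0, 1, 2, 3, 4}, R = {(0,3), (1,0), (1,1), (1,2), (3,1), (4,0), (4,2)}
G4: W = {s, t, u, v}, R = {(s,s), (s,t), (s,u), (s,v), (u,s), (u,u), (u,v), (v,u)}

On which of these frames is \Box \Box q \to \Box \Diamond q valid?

This is the axiom for a generalized confluence (Geach) condition; its first-order frame correspondent is \forall x \forall z (xRz \to \exists w (x R^2 w \wedge zRw)).
G1: holds.
G2: fails — bRa but no w with bR²w and aRw.
G3: fails — 1R2 but no w with 1R²w and 2Rw.
G4: fails — sRt but no w with sR²w and tRw.

G1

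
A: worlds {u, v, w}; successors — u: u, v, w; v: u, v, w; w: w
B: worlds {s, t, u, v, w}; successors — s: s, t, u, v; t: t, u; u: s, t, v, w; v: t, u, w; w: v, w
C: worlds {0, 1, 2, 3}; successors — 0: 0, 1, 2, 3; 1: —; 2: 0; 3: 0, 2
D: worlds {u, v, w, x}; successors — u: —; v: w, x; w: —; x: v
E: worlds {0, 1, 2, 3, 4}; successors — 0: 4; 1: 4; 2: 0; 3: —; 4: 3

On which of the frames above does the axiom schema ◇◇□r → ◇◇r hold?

A, B

Frame correspondent (Sahlqvist): ∀x ∀y (xR²y → ∃w (yRw ∧ xR²w)) — i.e. a generalized confluence (Geach) condition.
A: ✓.
B: ✓.
C: fails — 0R²1 but no w with 1Rw and 0R²w.
D: fails — vR²v but no t with vRt and vR²t.
E: fails — 0R²3 but no w with 3Rw and 0R²w.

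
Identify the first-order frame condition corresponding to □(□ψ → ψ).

This is the T□ axiom.
It corresponds to shift-reflexivity: ∀x ∀y (Rxy → Ryy).

Shift-reflexivity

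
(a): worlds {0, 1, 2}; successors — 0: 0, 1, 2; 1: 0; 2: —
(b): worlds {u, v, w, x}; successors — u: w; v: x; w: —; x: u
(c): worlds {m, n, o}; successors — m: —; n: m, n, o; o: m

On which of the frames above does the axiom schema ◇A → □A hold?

(b)

This is the axiom for partial functionality; its first-order frame correspondent is ∀x ∀y ∀z (Rxy ∧ Rxz → y = z).
(a): fails — 0 sees both 0 and 1.
(b): ✓.
(c): fails — n sees both m and n.
Valid on: (b).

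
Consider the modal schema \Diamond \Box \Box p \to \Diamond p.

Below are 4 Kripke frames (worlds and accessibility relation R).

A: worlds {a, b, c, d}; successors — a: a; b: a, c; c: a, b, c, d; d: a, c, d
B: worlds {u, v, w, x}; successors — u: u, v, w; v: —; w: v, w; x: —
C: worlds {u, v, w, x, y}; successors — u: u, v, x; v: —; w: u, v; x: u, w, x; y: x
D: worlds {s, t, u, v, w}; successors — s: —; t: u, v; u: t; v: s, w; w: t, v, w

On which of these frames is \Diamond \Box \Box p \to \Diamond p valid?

Frame correspondent (Sahlqvist): \forall x \forall y (xRy \to \exists w (y R^2 w \wedge xRw)) — i.e. a generalized confluence (Geach) condition.
A: ✓.
B: fails — uRv but no t with vR²t and uRt.
C: fails — uRv but no t with vR²t and uRt.
D: fails — vRs but no w* with sR²w* and vRw*.
Valid on: A.

A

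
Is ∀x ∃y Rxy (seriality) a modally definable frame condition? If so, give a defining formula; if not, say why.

The condition is seriality. A defining modal formula is □r → ◇r.
Suppose □r→◇r is valid. At any x set V(r)=W. Then □r at x, so ◇r at x, so x has a successor.

Yes — defined by □r → ◇r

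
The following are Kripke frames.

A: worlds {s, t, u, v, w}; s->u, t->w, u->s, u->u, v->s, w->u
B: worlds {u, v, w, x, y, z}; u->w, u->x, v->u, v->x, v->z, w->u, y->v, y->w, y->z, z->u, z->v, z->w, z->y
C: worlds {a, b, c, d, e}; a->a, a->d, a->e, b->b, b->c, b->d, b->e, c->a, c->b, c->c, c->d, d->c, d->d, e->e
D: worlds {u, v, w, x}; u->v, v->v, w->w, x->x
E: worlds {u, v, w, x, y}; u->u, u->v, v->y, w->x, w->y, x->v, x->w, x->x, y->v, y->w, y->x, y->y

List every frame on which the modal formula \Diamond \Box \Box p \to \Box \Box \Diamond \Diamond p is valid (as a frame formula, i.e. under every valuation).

The schema corresponds to a generalized confluence (Geach) condition: \forall x \forall y \forall z ((xRy \wedge x R^2 z) \to \exists w (y R^2 w \wedge z R^2 w)).
A: satisfies the condition.
B: fails — uRw, uR²u but no t with wR²t and uR²t.
C: fails — aRd, aR²e but no w with dR²w and eR²w.
D: satisfies the condition.
E: satisfies the condition.
Valid on: A, D, E.

A, D, E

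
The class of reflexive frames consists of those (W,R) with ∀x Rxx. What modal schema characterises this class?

□s → s

The condition is reflexivity. The T schema □s → s defines it.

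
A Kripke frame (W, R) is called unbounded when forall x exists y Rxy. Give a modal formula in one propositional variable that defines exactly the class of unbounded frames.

A defining formula is □p → ◇p (the D axiom).
Suppose □p→◇p is valid. At any x set V(p)=W. Then □p at x, so ◇p at x, so x has a successor.

□p → ◇p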